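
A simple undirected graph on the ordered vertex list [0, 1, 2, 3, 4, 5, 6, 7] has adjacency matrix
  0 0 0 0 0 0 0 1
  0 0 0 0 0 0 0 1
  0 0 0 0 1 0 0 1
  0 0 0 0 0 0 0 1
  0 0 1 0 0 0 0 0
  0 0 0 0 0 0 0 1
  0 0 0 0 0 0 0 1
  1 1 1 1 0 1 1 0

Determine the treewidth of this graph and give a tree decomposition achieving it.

Each bag holds 2 vertices, so the decomposition has width 1, which upper-bounds the treewidth. Since G has at least one edge (e.g. 7–5), it is not an edgeless graph, so tw(G) ≥ 1. Hence tw(G) = 1 exactly.

Treewidth 1.
One optimal decomposition is:
Bags: B1 = {5, 7}  B2 = {6, 7}  B3 = {2, 7}  B4 = {0, 7}  B5 = {3, 7}  B6 = {1, 7}  B7 = {2, 4}
Tree: B1–B2, B2–B3, B3–B4, B1–B5, B1–B6, B3–B7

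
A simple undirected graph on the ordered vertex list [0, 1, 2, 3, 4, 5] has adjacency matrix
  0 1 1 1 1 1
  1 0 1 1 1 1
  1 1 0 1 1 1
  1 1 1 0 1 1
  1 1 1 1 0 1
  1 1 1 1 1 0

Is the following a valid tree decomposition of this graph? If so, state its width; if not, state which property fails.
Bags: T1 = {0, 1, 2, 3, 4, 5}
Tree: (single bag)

Yes; width 5.

Vertex coverage: the bags together contain {0, 1, 2, 3, 4, 5}, the full vertex set. Edge coverage: each edge of G has both endpoints in at least one bag. Running intersection: for every vertex, the bags containing it form a connected subtree. All three properties hold, so this is a valid tree decomposition of width max|bag| − 1 = 5, and hence tw(G) ≤ 5.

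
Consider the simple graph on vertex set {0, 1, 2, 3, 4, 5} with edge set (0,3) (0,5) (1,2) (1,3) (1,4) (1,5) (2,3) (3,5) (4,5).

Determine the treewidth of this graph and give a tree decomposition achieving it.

Treewidth 2.
One optimal decomposition is:
Bags: B1 = {1, 3, 5}  B2 = {1, 4, 5}  B3 = {0, 3, 5}  B4 = {1, 2, 3}
Tree: B1–B2, B1–B3, B1–B4

Every bag has size at most 3, so the width is 3 − 1 = 2 and tw(G) ≤ 2. Conversely, {0, 3, 5} is a clique of size 3, and the vertices of any clique must share a bag in every tree decomposition; so some bag has ≥ 3 vertices and tw(G) ≥ 2. The upper and lower bounds meet at 2, so that is the treewidth.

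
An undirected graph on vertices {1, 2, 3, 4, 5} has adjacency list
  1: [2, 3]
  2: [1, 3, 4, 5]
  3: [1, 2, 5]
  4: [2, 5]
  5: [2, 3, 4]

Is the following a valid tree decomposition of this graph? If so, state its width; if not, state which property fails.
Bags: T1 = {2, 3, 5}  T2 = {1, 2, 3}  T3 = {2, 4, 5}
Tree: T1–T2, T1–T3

Yes; width 2.

Vertex coverage: the bags together contain {1, 2, 3, 4, 5}, the full vertex set. Edge coverage: each edge of G has both endpoints in at least one bag. Running intersection: for every vertex, the bags containing it form a connected subtree. All three properties hold, so this is a valid tree decomposition of width max|bag| − 1 = 2, and hence tw(G) ≤ 2.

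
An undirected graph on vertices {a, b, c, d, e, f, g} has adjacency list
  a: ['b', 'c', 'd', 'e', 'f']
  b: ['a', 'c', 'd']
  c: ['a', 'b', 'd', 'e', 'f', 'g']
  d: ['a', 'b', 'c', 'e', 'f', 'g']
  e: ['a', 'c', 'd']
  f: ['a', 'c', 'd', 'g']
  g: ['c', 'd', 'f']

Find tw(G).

3

A width-3 tree decomposition is:
Bags: B1 = {a, c, d, e}  B2 = {a, c, d, f}  B3 = {c, d, f, g}  B4 = {a, b, c, d}
Tree: B1–B2, B2–B3, B2–B4
The largest bag has 4 vertices, giving width 3; this decomposition certifies tw(G) ≤ 3. Conversely, {c, d, f, g} is a clique of size 4, and the vertices of any clique must share a bag in every tree decomposition; so some bag has ≥ 4 vertices and tw(G) ≥ 3. Therefore the treewidth is 3.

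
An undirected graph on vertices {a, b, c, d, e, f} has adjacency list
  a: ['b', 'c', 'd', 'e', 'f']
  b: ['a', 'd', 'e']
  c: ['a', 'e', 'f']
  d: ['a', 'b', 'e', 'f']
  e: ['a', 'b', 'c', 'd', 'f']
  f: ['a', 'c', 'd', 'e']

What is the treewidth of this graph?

A width-3 tree decomposition is:
Bags: B1 = {a, d, e, f}  B2 = {a, c, e, f}  B3 = {a, b, d, e}
Tree: B1–B2, B1–B3
Every bag has size at most 4, so the width is 4 − 1 = 3 and tw(G) ≤ 3. For the lower bound, the 4 vertices {a, d, e, f} are pairwise adjacent, and any tree decomposition puts a clique entirely inside one bag — forcing width ≥ 3. The upper and lower bounds meet at 3, so that is the treewidth.

3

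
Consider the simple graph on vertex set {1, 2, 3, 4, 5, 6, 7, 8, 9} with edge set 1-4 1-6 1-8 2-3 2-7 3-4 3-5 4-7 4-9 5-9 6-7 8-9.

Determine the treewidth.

A width-3 tree decomposition is:
Bags: B1 = {1, 5, 8, 9}  B2 = {1, 4, 5, 9}  B3 = {1, 3, 4, 5}  B4 = {1, 3, 4, 6}  B5 = {3, 4, 6, 7}  B6 = {2, 3, 6, 7}
Tree: B1–B2, B2–B3, B3–B4, B4–B5, B5–B6
Every bag has size at most 4, so the width is 4 − 1 = 3 and tw(G) ≤ 3. For the lower bound: the 4 vertex sets {5,8,9}, {1}, {4}, {2,3,6,7} are disjoint, each induces a connected subgraph, and every pair is joined by at least one edge of G. Contracting each set to a single vertex therefore yields K_{4} as a minor, and since treewidth is minor-monotone, tw(G) ≥ tw(K_{4}) = 3. The upper and lower bounds meet at 3, so that is the treewidth.

3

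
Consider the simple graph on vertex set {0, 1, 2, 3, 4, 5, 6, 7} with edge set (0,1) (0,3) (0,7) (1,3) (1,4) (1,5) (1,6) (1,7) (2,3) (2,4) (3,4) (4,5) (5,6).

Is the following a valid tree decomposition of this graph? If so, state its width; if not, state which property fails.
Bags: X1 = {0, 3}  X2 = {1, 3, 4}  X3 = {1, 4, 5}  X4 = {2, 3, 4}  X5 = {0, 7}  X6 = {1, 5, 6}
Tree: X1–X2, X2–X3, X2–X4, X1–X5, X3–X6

No — edge (1,0) lies in no bag.

A tree decomposition must satisfy three properties: every vertex lies in some bag; for every edge, both endpoints lie together in some bag; and for every vertex, the bags containing it form a connected subtree. Here edge (1,0) lies in no bag, so the decomposition is invalid.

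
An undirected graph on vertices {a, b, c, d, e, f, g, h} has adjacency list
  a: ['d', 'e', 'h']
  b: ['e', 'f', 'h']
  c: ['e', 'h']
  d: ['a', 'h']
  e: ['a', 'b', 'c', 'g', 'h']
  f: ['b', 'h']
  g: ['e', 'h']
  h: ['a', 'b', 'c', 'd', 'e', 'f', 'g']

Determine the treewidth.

A width-2 tree decomposition is:
Bags: B1 = {b, f, h}  B2 = {b, e, h}  B3 = {a, e, h}  B4 = {c, e, h}  B5 = {a, d, h}  B6 = {e, g, h}
Tree: B1–B2, B2–B3, B2–B4, B3–B5, B2–B6
Every bag has size at most 3, so the width is 3 − 1 = 2 and tw(G) ≤ 2. Conversely, {a, d, h} is a clique of size 3, and the vertices of any clique must share a bag in every tree decomposition; so some bag has ≥ 3 vertices and tw(G) ≥ 2. Combining the bounds, tw(G) = 2.

2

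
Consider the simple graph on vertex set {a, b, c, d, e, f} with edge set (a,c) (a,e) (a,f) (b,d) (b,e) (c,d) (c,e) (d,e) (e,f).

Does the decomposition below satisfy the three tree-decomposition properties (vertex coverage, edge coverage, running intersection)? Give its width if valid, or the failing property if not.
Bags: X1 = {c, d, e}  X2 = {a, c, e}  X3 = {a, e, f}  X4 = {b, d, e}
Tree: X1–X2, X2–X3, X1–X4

Checking the three conditions: (i) the bags cover all of {a, b, c, d, e, f}; (ii) for each edge, some bag contains both endpoints; (iii) the bags containing any fixed vertex form a subtree. All hold, so the decomposition is valid with width 3 − 1 = 2.

Yes; width 2.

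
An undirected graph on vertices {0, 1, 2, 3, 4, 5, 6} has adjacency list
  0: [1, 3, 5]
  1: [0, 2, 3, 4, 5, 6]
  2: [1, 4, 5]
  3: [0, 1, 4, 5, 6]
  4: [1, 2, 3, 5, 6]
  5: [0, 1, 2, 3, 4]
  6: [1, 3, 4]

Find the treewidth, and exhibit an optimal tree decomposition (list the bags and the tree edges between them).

Treewidth 3.
One optimal decomposition is:
Bags: B1 = {1, 3, 4, 5}  B2 = {0, 1, 3, 5}  B3 = {1, 2, 4, 5}  B4 = {1, 3, 4, 6}
Tree: B1–B2, B1–B3, B1–B4

Each bag holds 4 vertices, so the decomposition has width 3, which upper-bounds the treewidth. On the other hand G contains the 4-clique {1, 2, 4, 5}. A clique must lie in a single bag of any decomposition, so no decomposition can have width below 3. Therefore the treewidth is 3.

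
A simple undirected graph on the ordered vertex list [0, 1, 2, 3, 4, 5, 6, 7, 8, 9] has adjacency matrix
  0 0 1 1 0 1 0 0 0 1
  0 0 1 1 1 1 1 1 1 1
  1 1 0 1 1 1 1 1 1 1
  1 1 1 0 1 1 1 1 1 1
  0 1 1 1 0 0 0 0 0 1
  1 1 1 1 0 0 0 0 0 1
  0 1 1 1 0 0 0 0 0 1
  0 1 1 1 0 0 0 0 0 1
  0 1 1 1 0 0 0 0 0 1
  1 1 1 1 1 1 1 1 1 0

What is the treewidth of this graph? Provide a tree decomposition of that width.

Treewidth 4.
Bags: B1 = {1, 2, 3, 4, 9}  B2 = {1, 2, 3, 6, 9}  B3 = {1, 2, 3, 8, 9}  B4 = {1, 2, 3, 5, 9}  B5 = {0, 2, 3, 5, 9}  B6 = {1, 2, 3, 7, 9}
Tree: B1–B2, B1–B3, B1–B4, B4–B5, B2–B6

Every bag has size at most 5, so the width is 5 − 1 = 4 and tw(G) ≤ 4. On the other hand G contains the 5-clique {0, 2, 3, 5, 9}. A clique must lie in a single bag of any decomposition, so no decomposition can have width below 4. Hence tw(G) = 4 exactly.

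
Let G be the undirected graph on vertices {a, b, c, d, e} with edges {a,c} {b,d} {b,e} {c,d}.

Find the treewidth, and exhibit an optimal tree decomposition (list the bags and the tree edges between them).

Treewidth 1.
One such decomposition:
Bags: B1 = {a, c}  B2 = {c, d}  B3 = {b, d}  B4 = {b, e}
Tree: B1–B2, B2–B3, B3–B4

Every bag has size at most 2, so the width is 2 − 1 = 1 and tw(G) ≤ 1. G has an edge, so its treewidth is at least 1. Therefore the treewidth is 1.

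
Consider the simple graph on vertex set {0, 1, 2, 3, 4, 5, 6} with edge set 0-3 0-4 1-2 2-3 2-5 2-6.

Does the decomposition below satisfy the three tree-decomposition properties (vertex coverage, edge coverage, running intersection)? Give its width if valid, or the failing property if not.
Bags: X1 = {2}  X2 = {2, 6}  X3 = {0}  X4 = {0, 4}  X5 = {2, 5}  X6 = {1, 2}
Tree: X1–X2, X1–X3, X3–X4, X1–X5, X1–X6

No — vertex 3 appears in no bag.

A tree decomposition must satisfy three properties: every vertex lies in some bag; for every edge, both endpoints lie together in some bag; and for every vertex, the bags containing it form a connected subtree. Here vertex 3 appears in no bag, so the decomposition is invalid.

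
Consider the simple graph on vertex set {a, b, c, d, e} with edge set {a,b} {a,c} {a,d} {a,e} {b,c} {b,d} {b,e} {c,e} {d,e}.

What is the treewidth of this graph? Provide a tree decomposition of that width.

Treewidth 3.
One such decomposition:
Bags: B1 = {a, b, c, e}  B2 = {a, b, d, e}
Tree: B1–B2

Each bag holds 4 vertices, so the decomposition has width 3, which upper-bounds the treewidth. For the lower bound, the 4 vertices {a, b, d, e} are pairwise adjacent, and any tree decomposition puts a clique entirely inside one bag — forcing width ≥ 3. Therefore the treewidth is 3.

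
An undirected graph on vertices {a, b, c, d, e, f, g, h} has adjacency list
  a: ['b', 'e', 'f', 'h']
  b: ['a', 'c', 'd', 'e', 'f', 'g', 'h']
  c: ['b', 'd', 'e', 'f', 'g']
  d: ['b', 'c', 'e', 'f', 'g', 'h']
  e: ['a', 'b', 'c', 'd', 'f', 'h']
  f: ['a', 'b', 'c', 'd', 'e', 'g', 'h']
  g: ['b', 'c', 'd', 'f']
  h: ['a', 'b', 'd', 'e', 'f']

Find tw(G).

4

A width-4 tree decomposition is:
Bags: B1 = {b, d, e, f, h}  B2 = {a, b, e, f, h}  B3 = {b, c, d, e, f}  B4 = {b, c, d, f, g}
Tree: B1–B2, B1–B3, B3–B4
Every bag has size at most 5, so the width is 5 − 1 = 4 and tw(G) ≤ 4. On the other hand G contains the 5-clique {b, d, e, f, h}. A clique must lie in a single bag of any decomposition, so no decomposition can have width below 4. Therefore the treewidth is 4.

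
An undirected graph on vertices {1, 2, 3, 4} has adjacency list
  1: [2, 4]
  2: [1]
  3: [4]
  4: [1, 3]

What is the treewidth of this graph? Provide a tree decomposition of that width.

Each bag holds 2 vertices, so the decomposition has width 1, which upper-bounds the treewidth. G has an edge, so its treewidth is at least 1. Combining the bounds, tw(G) = 1.

Treewidth 1.
One such decomposition:
Bags: B1 = {3, 4}  B2 = {1, 4}  B3 = {1, 2}
Tree: B1–B2, B2–B3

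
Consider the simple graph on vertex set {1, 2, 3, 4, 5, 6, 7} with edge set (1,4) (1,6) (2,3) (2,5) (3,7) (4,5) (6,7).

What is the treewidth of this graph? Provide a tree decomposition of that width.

Every bag has size at most 3, so the width is 3 − 1 = 2 and tw(G) ≤ 2. The edges 7–3–2–5–4–1–6–7 form a cycle, so G is not a tree and its treewidth is at least 2. The upper and lower bounds meet at 2, so that is the treewidth.

Treewidth 2.
One such decomposition:
Bags: B1 = {2, 3, 7}  B2 = {2, 5, 7}  B3 = {4, 5, 7}  B4 = {1, 4, 7}  B5 = {1, 6, 7}
Tree: B1–B2, B2–B3, B3–B4, B4–B5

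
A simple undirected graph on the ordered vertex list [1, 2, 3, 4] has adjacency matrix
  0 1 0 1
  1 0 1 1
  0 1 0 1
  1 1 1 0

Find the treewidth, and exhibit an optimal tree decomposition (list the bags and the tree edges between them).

Treewidth 2.
One optimal decomposition is:
Bags: B1 = {2, 3, 4}  B2 = {1, 2, 4}
Tree: B1–B2

The largest bag has 3 vertices, giving width 2; this decomposition certifies tw(G) ≤ 2. For the lower bound, the 3 vertices {1, 2, 4} are pairwise adjacent, and any tree decomposition puts a clique entirely inside one bag — forcing width ≥ 2. The upper and lower bounds meet at 2, so that is the treewidth.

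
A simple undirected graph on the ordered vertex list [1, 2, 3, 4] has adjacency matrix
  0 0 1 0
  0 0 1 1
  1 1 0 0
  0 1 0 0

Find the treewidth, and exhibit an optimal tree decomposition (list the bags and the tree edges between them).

Every bag has size at most 2, so the width is 2 − 1 = 1 and tw(G) ≤ 1. Since G has at least one edge (e.g. 3–2), it is not an edgeless graph, so tw(G) ≥ 1. Therefore the treewidth is 1.

Treewidth 1.
Bags: B1 = {2, 3}  B2 = {2, 4}  B3 = {1, 3}
Tree: B1–B2, B1–B3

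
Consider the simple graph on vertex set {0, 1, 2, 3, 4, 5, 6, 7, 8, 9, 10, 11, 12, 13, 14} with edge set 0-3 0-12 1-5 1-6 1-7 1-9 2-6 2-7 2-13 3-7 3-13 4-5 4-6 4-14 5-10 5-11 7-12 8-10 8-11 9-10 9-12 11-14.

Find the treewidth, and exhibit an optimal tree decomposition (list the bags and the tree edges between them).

Treewidth 3.
One optimal decomposition is:
Bags: B1 = {0, 2, 3, 13}  B2 = {0, 2, 3, 7}  B3 = {0, 2, 7, 12}  B4 = {2, 6, 7, 12}  B5 = {1, 6, 7, 12}  B6 = {1, 6, 9, 12}  B7 = {1, 4, 6, 9}  B8 = {1, 4, 5, 9}  B9 = {4, 5, 9, 10}  B10 = {4, 5, 10, 14}  B11 = {5, 10, 11, 14}  B12 = {8, 10, 11, 14}
Tree: B1–B2, B2–B3, B3–B4, B4–B5, B5–B6, B6–B7, B7–B8, B8–B9, B9–B10, B10–B11, B11–B12

Each bag holds 4 vertices, so the decomposition has width 3, which upper-bounds the treewidth. For the lower bound: the 4 vertex sets {0,3,13}, {2}, {7}, {1,6,9,12} are disjoint, each induces a connected subgraph, and every pair is joined by at least one edge of G. Contracting each set to a single vertex therefore yields K_{4} as a minor, and since treewidth is minor-monotone, tw(G) ≥ tw(K_{4}) = 3. Hence tw(G) = 3 exactly.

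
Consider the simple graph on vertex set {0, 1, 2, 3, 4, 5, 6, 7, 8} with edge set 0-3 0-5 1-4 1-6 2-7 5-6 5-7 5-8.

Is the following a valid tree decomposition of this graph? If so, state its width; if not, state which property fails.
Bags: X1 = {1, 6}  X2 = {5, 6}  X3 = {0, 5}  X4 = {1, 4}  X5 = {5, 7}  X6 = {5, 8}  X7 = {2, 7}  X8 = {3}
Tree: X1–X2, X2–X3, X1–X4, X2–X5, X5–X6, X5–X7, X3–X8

No — edge (0,3) lies in no bag.

A tree decomposition must satisfy three properties: every vertex lies in some bag; for every edge, both endpoints lie together in some bag; and for every vertex, the bags containing it form a connected subtree. Here edge (0,3) lies in no bag, so the decomposition is invalid.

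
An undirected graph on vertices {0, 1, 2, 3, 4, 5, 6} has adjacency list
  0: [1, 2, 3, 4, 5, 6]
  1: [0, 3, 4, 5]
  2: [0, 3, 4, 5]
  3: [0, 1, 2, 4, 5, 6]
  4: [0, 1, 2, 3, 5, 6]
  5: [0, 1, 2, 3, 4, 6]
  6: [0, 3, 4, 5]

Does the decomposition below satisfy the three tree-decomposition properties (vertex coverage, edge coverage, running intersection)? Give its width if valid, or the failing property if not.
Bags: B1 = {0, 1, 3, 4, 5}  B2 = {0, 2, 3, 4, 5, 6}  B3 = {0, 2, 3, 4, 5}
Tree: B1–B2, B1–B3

No — bags containing vertex 2 are not connected in the tree.

A tree decomposition must satisfy three properties: every vertex lies in some bag; for every edge, both endpoints lie together in some bag; and for every vertex, the bags containing it form a connected subtree. Here bags containing vertex 2 are not connected in the tree, so the decomposition is invalid.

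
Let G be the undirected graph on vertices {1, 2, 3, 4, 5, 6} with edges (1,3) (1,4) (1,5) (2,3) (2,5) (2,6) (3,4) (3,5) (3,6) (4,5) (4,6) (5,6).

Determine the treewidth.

3

A width-3 tree decomposition is:
Bags: B1 = {2, 3, 5, 6}  B2 = {3, 4, 5, 6}  B3 = {1, 3, 4, 5}
Tree: B1–B2, B2–B3
The largest bag has 4 vertices, giving width 3; this decomposition certifies tw(G) ≤ 3. On the other hand G contains the 4-clique {2, 3, 5, 6}. A clique must lie in a single bag of any decomposition, so no decomposition can have width below 3. Therefore the treewidth is 3.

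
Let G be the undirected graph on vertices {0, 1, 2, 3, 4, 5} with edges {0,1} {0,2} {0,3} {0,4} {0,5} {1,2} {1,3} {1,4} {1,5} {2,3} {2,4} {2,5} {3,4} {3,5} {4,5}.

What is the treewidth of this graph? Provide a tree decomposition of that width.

With just one bag of size 6, the width is 6 − 1 = 5, so tw(G) ≤ 5. Conversely, {0, 1, 2, 3, 4, 5} is a clique of size 6, and the vertices of any clique must share a bag in every tree decomposition; so some bag has ≥ 6 vertices and tw(G) ≥ 5. The upper and lower bounds meet at 5, so that is the treewidth.

Treewidth 5.
One such decomposition:
Bags: B1 = {0, 1, 2, 3, 4, 5}
Tree: (single bag)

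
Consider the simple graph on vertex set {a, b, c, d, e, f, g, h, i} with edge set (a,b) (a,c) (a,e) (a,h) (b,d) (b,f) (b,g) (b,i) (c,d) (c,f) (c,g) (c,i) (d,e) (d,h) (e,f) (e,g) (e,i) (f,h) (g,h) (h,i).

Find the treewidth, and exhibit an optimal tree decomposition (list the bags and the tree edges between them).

Treewidth 4.
One such decomposition:
Bags: B1 = {b, c, e, f, h}  B2 = {b, c, e, h, i}  B3 = {b, c, d, e, h}  B4 = {b, c, e, g, h}  B5 = {a, b, c, e, h}
Tree: B1–B2, B2–B3, B3–B4, B4–B5

Every bag has size at most 5, so the width is 5 − 1 = 4 and tw(G) ≤ 4. For the lower bound: the 5 vertex sets {f,h}, {c,i}, {b,d}, {e}, {g} are disjoint, each induces a connected subgraph, and every pair is joined by at least one edge of G. Contracting each set to a single vertex therefore yields K_{5} as a minor, and since treewidth is minor-monotone, tw(G) ≥ tw(K_{5}) = 4. Hence tw(G) = 4 exactly.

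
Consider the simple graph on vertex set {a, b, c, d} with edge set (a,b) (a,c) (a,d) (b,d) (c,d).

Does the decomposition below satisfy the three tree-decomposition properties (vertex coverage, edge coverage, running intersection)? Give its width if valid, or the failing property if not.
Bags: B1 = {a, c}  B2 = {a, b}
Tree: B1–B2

No — vertex d appears in no bag.

A tree decomposition must satisfy three properties: every vertex lies in some bag; for every edge, both endpoints lie together in some bag; and for every vertex, the bags containing it form a connected subtree. Here vertex d appears in no bag, so the decomposition is invalid.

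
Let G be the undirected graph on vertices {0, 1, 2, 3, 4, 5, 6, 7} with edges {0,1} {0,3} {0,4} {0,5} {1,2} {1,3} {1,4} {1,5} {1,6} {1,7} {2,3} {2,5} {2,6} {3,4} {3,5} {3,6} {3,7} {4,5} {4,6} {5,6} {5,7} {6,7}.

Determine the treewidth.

A width-4 tree decomposition is:
Bags: B1 = {1, 3, 4, 5, 6}  B2 = {1, 2, 3, 5, 6}  B3 = {0, 1, 3, 4, 5}  B4 = {1, 3, 5, 6, 7}
Tree: B1–B2, B1–B3, B2–B4
Every bag has size at most 5, so the width is 5 − 1 = 4 and tw(G) ≤ 4. For the lower bound, the 5 vertices {0, 1, 3, 4, 5} are pairwise adjacent, and any tree decomposition puts a clique entirely inside one bag — forcing width ≥ 4. Therefore the treewidth is 4.

4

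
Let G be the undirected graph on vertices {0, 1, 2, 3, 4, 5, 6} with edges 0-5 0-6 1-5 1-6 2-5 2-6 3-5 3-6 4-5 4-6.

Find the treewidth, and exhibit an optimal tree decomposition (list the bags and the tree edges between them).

Treewidth 2.
One optimal decomposition is:
Bags: B1 = {1, 5, 6}  B2 = {3, 5, 6}  B3 = {2, 5, 6}  B4 = {0, 5, 6}  B5 = {4, 5, 6}
Tree: B1–B2, B2–B3, B3–B4, B4–B5

The largest bag has 3 vertices, giving width 2; this decomposition certifies tw(G) ≤ 2. The edges 6–1–5–3–6 form a cycle, so G is not a tree and its treewidth is at least 2. Combining the bounds, tw(G) = 2.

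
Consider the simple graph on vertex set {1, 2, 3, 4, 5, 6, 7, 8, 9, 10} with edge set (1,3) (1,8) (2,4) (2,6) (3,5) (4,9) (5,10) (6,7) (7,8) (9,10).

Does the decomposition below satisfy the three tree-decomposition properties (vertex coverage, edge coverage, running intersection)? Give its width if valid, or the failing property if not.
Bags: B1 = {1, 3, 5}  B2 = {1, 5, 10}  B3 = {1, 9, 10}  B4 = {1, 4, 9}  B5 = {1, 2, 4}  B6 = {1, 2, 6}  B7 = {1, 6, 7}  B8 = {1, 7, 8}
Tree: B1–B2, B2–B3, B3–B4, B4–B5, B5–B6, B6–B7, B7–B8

Checking the three conditions: (i) the bags cover all of {1, 2, 3, 4, 5, 6, 7, 8, 9, 10}; (ii) for each edge, some bag contains both endpoints; (iii) the bags containing any fixed vertex form a subtree. All hold, so the decomposition is valid with width 3 − 1 = 2.

Yes; width 2.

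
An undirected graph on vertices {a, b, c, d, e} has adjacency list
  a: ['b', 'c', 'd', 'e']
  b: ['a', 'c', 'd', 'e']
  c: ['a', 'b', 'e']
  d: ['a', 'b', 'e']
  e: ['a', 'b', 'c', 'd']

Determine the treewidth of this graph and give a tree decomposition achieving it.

Every bag has size at most 4, so the width is 4 − 1 = 3 and tw(G) ≤ 3. On the other hand G contains the 4-clique {a, b, d, e}. A clique must lie in a single bag of any decomposition, so no decomposition can have width below 3. Hence tw(G) = 3 exactly.

Treewidth 3.
One such decomposition:
Bags: B1 = {a, b, c, e}  B2 = {a, b, d, e}
Tree: B1–B2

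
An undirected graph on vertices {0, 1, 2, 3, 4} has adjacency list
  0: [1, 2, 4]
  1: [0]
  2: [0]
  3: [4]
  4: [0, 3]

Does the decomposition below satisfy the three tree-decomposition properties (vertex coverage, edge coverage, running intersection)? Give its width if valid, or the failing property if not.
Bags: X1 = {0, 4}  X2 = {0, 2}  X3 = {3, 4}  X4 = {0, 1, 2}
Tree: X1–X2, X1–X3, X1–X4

A tree decomposition must satisfy three properties: every vertex lies in some bag; for every edge, both endpoints lie together in some bag; and for every vertex, the bags containing it form a connected subtree. Here bags containing vertex 2 are not connected in the tree, so the decomposition is invalid.

No — bags containing vertex 2 are not connected in the tree.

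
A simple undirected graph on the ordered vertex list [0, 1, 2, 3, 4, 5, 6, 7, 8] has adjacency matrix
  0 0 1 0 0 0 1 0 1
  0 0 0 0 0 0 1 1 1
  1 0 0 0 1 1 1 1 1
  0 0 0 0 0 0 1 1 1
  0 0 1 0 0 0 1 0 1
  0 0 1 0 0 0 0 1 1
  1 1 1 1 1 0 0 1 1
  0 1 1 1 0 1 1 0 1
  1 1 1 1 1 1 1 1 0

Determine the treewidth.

3

A width-3 tree decomposition is:
Bags: B1 = {3, 6, 7, 8}  B2 = {2, 6, 7, 8}  B3 = {2, 4, 6, 8}  B4 = {0, 2, 6, 8}  B5 = {1, 6, 7, 8}  B6 = {2, 5, 7, 8}
Tree: B1–B2, B2–B3, B2–B4, B2–B5, B2–B6
Each bag holds 4 vertices, so the decomposition has width 3, which upper-bounds the treewidth. Conversely, {2, 5, 7, 8} is a clique of size 4, and the vertices of any clique must share a bag in every tree decomposition; so some bag has ≥ 4 vertices and tw(G) ≥ 3. Combining the bounds, tw(G) = 3.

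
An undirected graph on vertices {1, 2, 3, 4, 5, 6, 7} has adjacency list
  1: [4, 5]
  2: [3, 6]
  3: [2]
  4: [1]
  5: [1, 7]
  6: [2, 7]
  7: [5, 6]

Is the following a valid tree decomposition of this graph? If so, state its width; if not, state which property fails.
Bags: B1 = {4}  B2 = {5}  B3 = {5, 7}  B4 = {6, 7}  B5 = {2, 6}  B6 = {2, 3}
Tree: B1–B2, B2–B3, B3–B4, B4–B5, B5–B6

No — vertex 1 appears in no bag.

A tree decomposition must satisfy three properties: every vertex lies in some bag; for every edge, both endpoints lie together in some bag; and for every vertex, the bags containing it form a connected subtree. Here vertex 1 appears in no bag, so the decomposition is invalid.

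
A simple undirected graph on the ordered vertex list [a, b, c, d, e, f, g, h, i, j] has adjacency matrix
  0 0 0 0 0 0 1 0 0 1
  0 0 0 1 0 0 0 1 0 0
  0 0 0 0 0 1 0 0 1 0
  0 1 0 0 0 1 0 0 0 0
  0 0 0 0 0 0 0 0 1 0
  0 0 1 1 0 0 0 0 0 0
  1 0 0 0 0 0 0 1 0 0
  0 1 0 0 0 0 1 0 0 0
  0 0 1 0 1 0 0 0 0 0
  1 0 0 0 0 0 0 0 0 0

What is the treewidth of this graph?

A width-1 tree decomposition is:
Bags: B1 = {a, j}  B2 = {a, g}  B3 = {g, h}  B4 = {b, h}  B5 = {b, d}  B6 = {d, f}  B7 = {c, f}  B8 = {c, i}  B9 = {e, i}
Tree: B1–B2, B2–B3, B3–B4, B4–B5, B5–B6, B6–B7, B7–B8, B8–B9
Every bag has size at most 2, so the width is 2 − 1 = 1 and tw(G) ≤ 1. Since G has at least one edge (e.g. j–a), it is not an edgeless graph, so tw(G) ≥ 1. Combining the bounds, tw(G) = 1.

1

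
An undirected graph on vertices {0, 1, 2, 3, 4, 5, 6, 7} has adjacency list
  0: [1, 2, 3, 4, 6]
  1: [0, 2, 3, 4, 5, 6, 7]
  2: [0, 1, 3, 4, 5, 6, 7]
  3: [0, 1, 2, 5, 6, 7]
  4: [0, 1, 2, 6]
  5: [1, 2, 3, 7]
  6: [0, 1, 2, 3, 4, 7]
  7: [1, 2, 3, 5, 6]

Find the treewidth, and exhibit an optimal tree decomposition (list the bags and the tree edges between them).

Treewidth 4.
One optimal decomposition is:
Bags: B1 = {0, 1, 2, 3, 6}  B2 = {0, 1, 2, 4, 6}  B3 = {1, 2, 3, 6, 7}  B4 = {1, 2, 3, 5, 7}
Tree: B1–B2, B1–B3, B3–B4

The largest bag has 5 vertices, giving width 4; this decomposition certifies tw(G) ≤ 4. For the lower bound, the 5 vertices {1, 2, 3, 5, 7} are pairwise adjacent, and any tree decomposition puts a clique entirely inside one bag — forcing width ≥ 4. Therefore the treewidth is 4.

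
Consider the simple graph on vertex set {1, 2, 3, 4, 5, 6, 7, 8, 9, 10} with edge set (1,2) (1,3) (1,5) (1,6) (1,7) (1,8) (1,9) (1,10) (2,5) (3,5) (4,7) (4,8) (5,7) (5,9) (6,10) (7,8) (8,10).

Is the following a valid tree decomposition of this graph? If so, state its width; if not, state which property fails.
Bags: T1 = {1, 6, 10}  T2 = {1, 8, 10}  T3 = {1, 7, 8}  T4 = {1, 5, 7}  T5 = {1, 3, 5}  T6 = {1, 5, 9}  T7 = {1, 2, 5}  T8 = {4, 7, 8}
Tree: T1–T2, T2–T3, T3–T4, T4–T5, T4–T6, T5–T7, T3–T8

Yes; width 2.

Every vertex of G appears in some bag (union = {1, 2, 3, 4, 5, 6, 7, 8, 9, 10}); every edge is covered by a bag; and for each vertex v the set of bags containing v is connected in the bag tree. The decomposition is therefore valid. The largest bag has 3 vertices, so the width is 2.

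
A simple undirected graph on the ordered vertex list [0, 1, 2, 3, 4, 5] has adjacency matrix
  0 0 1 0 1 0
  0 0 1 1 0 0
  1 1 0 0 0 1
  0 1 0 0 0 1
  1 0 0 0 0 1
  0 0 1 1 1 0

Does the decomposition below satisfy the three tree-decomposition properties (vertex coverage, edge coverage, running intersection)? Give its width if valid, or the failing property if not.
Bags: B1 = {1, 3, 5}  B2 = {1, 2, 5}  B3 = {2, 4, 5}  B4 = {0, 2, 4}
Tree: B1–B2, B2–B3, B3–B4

Yes; width 2.

Vertex coverage: the bags together contain {0, 1, 2, 3, 4, 5}, the full vertex set. Edge coverage: each edge of G has both endpoints in at least one bag. Running intersection: for every vertex, the bags containing it form a connected subtree. All three properties hold, so this is a valid tree decomposition of width max|bag| − 1 = 2, and hence tw(G) ≤ 2.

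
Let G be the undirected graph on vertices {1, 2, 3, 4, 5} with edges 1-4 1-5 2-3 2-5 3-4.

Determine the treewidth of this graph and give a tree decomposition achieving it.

Treewidth 2.
One optimal decomposition is:
Bags: B1 = {1, 3, 4}  B2 = {1, 3, 5}  B3 = {2, 3, 5}
Tree: B1–B2, B2–B3

Each bag holds 3 vertices, so the decomposition has width 2, which upper-bounds the treewidth. Since 3–4–1–5–2–3 is a cycle in G, G is not acyclic. Forests are exactly the graphs of treewidth ≤ 1, so tw(G) ≥ 2. Combining the bounds, tw(G) = 2.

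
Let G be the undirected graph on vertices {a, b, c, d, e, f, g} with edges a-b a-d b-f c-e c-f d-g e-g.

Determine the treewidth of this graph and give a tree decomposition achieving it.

Treewidth 2.
One optimal decomposition is:
Bags: B1 = {c, e, g}  B2 = {c, d, g}  B3 = {a, c, d}  B4 = {a, b, c}  B5 = {b, c, f}
Tree: B1–B2, B2–B3, B3–B4, B4–B5

Every bag has size at most 3, so the width is 3 − 1 = 2 and tw(G) ≤ 2. For the lower bound, G contains the cycle c–e–g–d–a–b–f–c, so G is not a forest; only forests have treewidth ≤ 1, hence tw(G) ≥ 2. Combining the bounds, tw(G) = 2.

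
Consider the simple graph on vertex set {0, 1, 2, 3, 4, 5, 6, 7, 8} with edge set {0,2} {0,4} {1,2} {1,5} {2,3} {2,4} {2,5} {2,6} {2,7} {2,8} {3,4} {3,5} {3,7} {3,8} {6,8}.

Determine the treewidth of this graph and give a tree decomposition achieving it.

Treewidth 2.
One optimal decomposition is:
Bags: B1 = {2, 3, 5}  B2 = {2, 3, 7}  B3 = {2, 3, 4}  B4 = {1, 2, 5}  B5 = {2, 3, 8}  B6 = {0, 2, 4}  B7 = {2, 6, 8}
Tree: B1–B2, B2–B3, B1–B4, B1–B5, B3–B6, B5–B7

The largest bag has 3 vertices, giving width 2; this decomposition certifies tw(G) ≤ 2. Conversely, {0, 2, 4} is a clique of size 3, and the vertices of any clique must share a bag in every tree decomposition; so some bag has ≥ 3 vertices and tw(G) ≥ 2. Combining the bounds, tw(G) = 2.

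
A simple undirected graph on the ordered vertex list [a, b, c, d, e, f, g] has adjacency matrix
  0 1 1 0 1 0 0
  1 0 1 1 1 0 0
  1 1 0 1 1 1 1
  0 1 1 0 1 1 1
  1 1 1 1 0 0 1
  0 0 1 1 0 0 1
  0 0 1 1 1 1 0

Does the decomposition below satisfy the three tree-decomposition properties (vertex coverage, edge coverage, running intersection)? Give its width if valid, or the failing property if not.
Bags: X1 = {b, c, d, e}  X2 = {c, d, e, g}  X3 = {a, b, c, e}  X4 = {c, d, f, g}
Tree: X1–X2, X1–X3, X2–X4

Yes; width 3.

Checking the three conditions: (i) the bags cover all of {a, b, c, d, e, f, g}; (ii) for each edge, some bag contains both endpoints; (iii) the bags containing any fixed vertex form a subtree. All hold, so the decomposition is valid with width 4 − 1 = 3.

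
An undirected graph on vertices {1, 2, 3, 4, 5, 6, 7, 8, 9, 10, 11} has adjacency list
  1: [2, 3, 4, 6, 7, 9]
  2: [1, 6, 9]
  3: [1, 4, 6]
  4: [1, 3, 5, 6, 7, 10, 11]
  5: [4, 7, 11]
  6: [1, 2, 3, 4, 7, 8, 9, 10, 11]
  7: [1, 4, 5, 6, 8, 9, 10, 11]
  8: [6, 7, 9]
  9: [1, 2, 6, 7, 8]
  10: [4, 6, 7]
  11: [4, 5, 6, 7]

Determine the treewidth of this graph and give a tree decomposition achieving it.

Treewidth 3.
One optimal decomposition is:
Bags: B1 = {1, 3, 4, 6}  B2 = {1, 4, 6, 7}  B3 = {1, 6, 7, 9}  B4 = {1, 2, 6, 9}  B5 = {4, 6, 7, 11}  B6 = {6, 7, 8, 9}  B7 = {4, 6, 7, 10}  B8 = {4, 5, 7, 11}
Tree: B1–B2, B2–B3, B3–B4, B2–B5, B3–B6, B5–B7, B5–B8

The largest bag has 4 vertices, giving width 3; this decomposition certifies tw(G) ≤ 3. On the other hand G contains the 4-clique {4, 5, 7, 11}. A clique must lie in a single bag of any decomposition, so no decomposition can have width below 3. Therefore the treewidth is 3.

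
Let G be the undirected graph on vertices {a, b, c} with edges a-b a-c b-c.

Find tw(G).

2

A width-2 tree decomposition is:
Bags: B1 = {a, b, c}
Tree: (single bag)
With just one bag of size 3, the width is 3 − 1 = 2, so tw(G) ≤ 2. For the lower bound, the 3 vertices {a, b, c} are pairwise adjacent, and any tree decomposition puts a clique entirely inside one bag — forcing width ≥ 2. Hence tw(G) = 2 exactly.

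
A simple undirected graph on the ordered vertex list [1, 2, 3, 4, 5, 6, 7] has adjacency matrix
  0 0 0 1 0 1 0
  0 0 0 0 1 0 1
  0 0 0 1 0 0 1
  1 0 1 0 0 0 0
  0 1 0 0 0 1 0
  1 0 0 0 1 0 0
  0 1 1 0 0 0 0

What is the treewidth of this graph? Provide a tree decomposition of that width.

The largest bag has 3 vertices, giving width 2; this decomposition certifies tw(G) ≤ 2. The edges 5–2–7–3–4–1–6–5 form a cycle, so G is not a tree and its treewidth is at least 2. Hence tw(G) = 2 exactly.

Treewidth 2.
One optimal decomposition is:
Bags: B1 = {2, 5, 7}  B2 = {3, 5, 7}  B3 = {3, 4, 5}  B4 = {1, 4, 5}  B5 = {1, 5, 6}
Tree: B1–B2, B2–B3, B3–B4, B4–B5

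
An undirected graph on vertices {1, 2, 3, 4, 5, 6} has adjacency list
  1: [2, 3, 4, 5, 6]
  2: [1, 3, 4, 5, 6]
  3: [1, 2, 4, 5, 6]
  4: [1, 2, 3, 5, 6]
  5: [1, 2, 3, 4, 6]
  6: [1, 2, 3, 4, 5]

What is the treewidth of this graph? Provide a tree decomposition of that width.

With just one bag of size 6, the width is 6 − 1 = 5, so tw(G) ≤ 5. Conversely, {1, 2, 3, 4, 5, 6} is a clique of size 6, and the vertices of any clique must share a bag in every tree decomposition; so some bag has ≥ 6 vertices and tw(G) ≥ 5. Hence tw(G) = 5 exactly.

Treewidth 5.
Bags: B1 = {1, 2, 3, 4, 5, 6}
Tree: (single bag)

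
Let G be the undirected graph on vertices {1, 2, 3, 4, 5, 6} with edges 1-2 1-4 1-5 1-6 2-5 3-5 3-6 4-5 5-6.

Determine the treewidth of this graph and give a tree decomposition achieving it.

Treewidth 2.
One such decomposition:
Bags: B1 = {1, 5, 6}  B2 = {1, 2, 5}  B3 = {1, 4, 5}  B4 = {3, 5, 6}
Tree: B1–B2, B2–B3, B1–B4

Every bag has size at most 3, so the width is 3 − 1 = 2 and tw(G) ≤ 2. On the other hand G contains the 3-clique {1, 2, 5}. A clique must lie in a single bag of any decomposition, so no decomposition can have width below 2. Therefore the treewidth is 2.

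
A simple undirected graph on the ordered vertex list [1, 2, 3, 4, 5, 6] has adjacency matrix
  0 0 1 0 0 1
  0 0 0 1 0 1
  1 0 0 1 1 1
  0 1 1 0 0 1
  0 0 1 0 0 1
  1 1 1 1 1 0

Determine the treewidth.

A width-2 tree decomposition is:
Bags: B1 = {3, 4, 6}  B2 = {2, 4, 6}  B3 = {1, 3, 6}  B4 = {3, 5, 6}
Tree: B1–B2, B1–B3, B1–B4
Each bag holds 3 vertices, so the decomposition has width 2, which upper-bounds the treewidth. On the other hand G contains the 3-clique {2, 4, 6}. A clique must lie in a single bag of any decomposition, so no decomposition can have width below 2. Therefore the treewidth is 2.

2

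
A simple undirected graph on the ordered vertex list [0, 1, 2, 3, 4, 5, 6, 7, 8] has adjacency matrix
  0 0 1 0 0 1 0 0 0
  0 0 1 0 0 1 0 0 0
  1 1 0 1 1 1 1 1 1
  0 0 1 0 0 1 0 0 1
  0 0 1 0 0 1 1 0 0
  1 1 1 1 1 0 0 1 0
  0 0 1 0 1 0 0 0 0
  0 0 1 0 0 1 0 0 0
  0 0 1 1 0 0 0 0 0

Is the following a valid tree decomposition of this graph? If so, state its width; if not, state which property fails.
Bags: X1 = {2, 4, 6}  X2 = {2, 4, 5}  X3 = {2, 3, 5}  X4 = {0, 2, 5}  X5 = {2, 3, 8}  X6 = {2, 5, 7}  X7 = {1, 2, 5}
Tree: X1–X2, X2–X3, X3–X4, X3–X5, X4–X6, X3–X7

Vertex coverage: the bags together contain {0, 1, 2, 3, 4, 5, 6, 7, 8}, the full vertex set. Edge coverage: each edge of G has both endpoints in at least one bag. Running intersection: for every vertex, the bags containing it form a connected subtree. All three properties hold, so this is a valid tree decomposition of width max|bag| − 1 = 2, and hence tw(G) ≤ 2.

Yes; width 2.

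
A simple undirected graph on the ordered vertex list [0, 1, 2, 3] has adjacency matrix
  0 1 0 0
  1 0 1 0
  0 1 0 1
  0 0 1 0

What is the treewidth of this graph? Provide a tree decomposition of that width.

Treewidth 1.
One such decomposition:
Bags: B1 = {2, 3}  B2 = {1, 2}  B3 = {0, 1}
Tree: B1–B2, B2–B3

Each bag holds 2 vertices, so the decomposition has width 1, which upper-bounds the treewidth. Since G has at least one edge (e.g. 3–2), it is not an edgeless graph, so tw(G) ≥ 1. Combining the bounds, tw(G) = 1.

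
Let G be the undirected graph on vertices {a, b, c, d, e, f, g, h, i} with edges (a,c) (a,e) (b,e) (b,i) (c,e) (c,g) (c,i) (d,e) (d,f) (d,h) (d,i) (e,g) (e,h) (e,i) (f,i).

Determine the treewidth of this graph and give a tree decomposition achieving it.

Treewidth 2.
One such decomposition:
Bags: B1 = {c, e, i}  B2 = {d, e, i}  B3 = {a, c, e}  B4 = {b, e, i}  B5 = {c, e, g}  B6 = {d, e, h}  B7 = {d, f, i}
Tree: B1–B2, B1–B3, B2–B4, B1–B5, B2–B6, B2–B7

The largest bag has 3 vertices, giving width 2; this decomposition certifies tw(G) ≤ 2. On the other hand G contains the 3-clique {c, e, g}. A clique must lie in a single bag of any decomposition, so no decomposition can have width below 2. The upper and lower bounds meet at 2, so that is the treewidth.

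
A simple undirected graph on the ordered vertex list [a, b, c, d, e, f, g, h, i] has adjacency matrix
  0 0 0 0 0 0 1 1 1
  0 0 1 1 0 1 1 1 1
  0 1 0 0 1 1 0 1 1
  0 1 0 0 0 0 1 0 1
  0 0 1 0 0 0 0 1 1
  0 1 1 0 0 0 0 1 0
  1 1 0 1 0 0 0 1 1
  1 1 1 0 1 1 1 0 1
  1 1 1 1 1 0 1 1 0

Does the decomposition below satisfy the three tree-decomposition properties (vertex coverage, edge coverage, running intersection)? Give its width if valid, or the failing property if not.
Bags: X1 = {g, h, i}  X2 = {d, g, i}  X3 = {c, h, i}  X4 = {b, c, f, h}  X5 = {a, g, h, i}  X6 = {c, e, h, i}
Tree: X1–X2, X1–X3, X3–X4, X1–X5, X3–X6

No — edge (b,g) lies in no bag.

A tree decomposition must satisfy three properties: every vertex lies in some bag; for every edge, both endpoints lie together in some bag; and for every vertex, the bags containing it form a connected subtree. Here edge (b,g) lies in no bag, so the decomposition is invalid.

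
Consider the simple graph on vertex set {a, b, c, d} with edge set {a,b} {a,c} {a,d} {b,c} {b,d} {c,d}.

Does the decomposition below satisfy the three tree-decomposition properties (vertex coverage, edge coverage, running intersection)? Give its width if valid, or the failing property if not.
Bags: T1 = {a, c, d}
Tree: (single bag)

No — vertex b appears in no bag.

A tree decomposition must satisfy three properties: every vertex lies in some bag; for every edge, both endpoints lie together in some bag; and for every vertex, the bags containing it form a connected subtree. Here vertex b appears in no bag, so the decomposition is invalid.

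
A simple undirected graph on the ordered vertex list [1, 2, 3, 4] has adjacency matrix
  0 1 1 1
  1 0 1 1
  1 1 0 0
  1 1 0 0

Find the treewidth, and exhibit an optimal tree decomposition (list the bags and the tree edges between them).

Every bag has size at most 3, so the width is 3 − 1 = 2 and tw(G) ≤ 2. Conversely, {1, 2, 3} is a clique of size 3, and the vertices of any clique must share a bag in every tree decomposition; so some bag has ≥ 3 vertices and tw(G) ≥ 2. Therefore the treewidth is 2.

Treewidth 2.
One optimal decomposition is:
Bags: B1 = {1, 2, 3}  B2 = {1, 2, 4}
Tree: B1–B2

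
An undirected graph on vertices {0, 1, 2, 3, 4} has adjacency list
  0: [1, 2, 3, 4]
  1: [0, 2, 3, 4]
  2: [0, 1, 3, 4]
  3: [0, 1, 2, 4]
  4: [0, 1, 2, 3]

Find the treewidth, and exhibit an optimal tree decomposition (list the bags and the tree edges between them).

Treewidth 4.
One optimal decomposition is:
Bags: B1 = {0, 1, 2, 3, 4}
Tree: (single bag)

A single bag containing all 5 vertices is trivially a valid decomposition of width 4. Conversely, {0, 1, 2, 3, 4} is a clique of size 5, and the vertices of any clique must share a bag in every tree decomposition; so some bag has ≥ 5 vertices and tw(G) ≥ 4. The upper and lower bounds meet at 4, so that is the treewidth.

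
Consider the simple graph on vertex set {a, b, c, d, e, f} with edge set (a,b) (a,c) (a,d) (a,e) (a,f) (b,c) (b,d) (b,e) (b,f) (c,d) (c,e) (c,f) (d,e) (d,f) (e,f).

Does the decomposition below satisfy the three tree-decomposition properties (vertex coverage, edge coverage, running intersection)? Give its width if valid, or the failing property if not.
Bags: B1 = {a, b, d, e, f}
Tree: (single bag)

A tree decomposition must satisfy three properties: every vertex lies in some bag; for every edge, both endpoints lie together in some bag; and for every vertex, the bags containing it form a connected subtree. Here vertex c appears in no bag, so the decomposition is invalid.

No — vertex c appears in no bag.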